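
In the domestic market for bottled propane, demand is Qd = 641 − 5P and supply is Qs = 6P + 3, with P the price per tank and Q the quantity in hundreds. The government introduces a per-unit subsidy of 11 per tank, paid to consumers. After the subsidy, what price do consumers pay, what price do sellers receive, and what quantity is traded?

Without the subsidy, 641 − 5P = 6P + 3 gives 11P = 638, so P* = 58 and Q* = 351.
With a per-unit subsidy paid to consumers, each effectively pays P − 11, so demand becomes Qd = 641 − 5(P − 11).
Solving gives Q = 381 with consumers paying 52 and sellers receiving 63 (the 11 wedge).

Consumers pay 52; sellers receive 63; quantity = 381.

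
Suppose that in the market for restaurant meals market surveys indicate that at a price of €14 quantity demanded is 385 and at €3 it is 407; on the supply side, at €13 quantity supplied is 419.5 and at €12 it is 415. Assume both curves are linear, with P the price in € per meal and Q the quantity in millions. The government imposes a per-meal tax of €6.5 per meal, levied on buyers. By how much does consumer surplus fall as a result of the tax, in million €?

Demand slope: (407 − 385)/(3 − 14) = -2, so Qd = 413 − 2P.
Supply slope: (415 − 419.5)/(12 − 13) = 4.5, so Qs = 4.5P + 361.
Without the tax, 413 − 2P = 4.5P + 361 gives 6.5P = 52, so P* = €8 and Q* = 397.
With the tax collected from buyers, demand (in seller-price terms) shifts: Qd = 413 − 2(P + 6.5).
Solving gives Q = 388 with buyers paying €12.5 and producers receiving €6 (the €6.5 wedge).
ΔCS is the trapezoid between Q = 388 and Q = 397 of height €4.5: ½ · (397 + 388) · 4.5 = €1766.25.

Consumer surplus falls by €1766.25 million.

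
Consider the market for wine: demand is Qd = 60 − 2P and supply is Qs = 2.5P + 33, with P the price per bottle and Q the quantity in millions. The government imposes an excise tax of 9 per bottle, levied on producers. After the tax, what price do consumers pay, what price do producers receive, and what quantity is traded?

Before the tax: set 60 − 2P = 2.5P + 33 → P* = 6, Q* = 48.
With the tax collected from producers, supply shifts: Qs = 2.5(P − 9) + 33.
New equilibrium: consumers pay 11, producers receive 2, Q = 38. (Wedge: Pb − Ps = 9.)
The less price-elastic side of the market bears the larger share of a per-unit tax.

Consumers pay 11; producers receive 2; quantity = 38.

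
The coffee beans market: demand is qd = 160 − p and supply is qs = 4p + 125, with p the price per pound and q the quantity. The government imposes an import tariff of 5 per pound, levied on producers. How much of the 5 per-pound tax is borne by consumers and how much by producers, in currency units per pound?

Consumers bear 4 per pound; producers bear 1 per pound.

Before the tax: set 160 − p = 4p + 125 → p* = 7, q* = 153.
With the tax collected from producers, supply shifts: qs = 4(p − 5) + 125.
New equilibrium: consumers pay 11, producers receive 6, q = 149. (Wedge: pb − ps = 5.)
Burden on consumers: 4; on producers: 1. (They sum to 5.)
The less price-elastic side of the market bears the larger share of a per-unit tax.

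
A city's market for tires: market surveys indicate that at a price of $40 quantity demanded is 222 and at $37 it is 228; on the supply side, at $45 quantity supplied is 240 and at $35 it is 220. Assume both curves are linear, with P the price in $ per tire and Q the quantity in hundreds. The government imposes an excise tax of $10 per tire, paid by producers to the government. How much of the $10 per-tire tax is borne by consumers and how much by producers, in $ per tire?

Consumers bear $5 per tire; producers bear $5 per tire.

Demand slope: (228 − 222)/(37 − 40) = -2, so Qd = 302 − 2P.
Supply slope: (220 − 240)/(35 − 45) = 2, so Qs = 2P + 150.
Before the tax: set 302 − 2P = 2P + 150 → P* = $38, Q* = 226.
With the tax collected from producers, supply shifts: Qs = 2(P − 10) + 150.
New equilibrium: consumers pay $43, producers receive $33, Q = 216. (Wedge: Pb − Ps = 10.)
Burden on consumers: $5; on producers: $5. (They sum to $10.)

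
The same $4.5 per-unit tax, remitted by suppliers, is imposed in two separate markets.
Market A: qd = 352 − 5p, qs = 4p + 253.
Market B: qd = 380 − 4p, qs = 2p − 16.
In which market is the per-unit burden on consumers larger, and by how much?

Market A, by $0.5.

Market A: pre-tax p* = $11, q* = 297; post-tax q = 287; per-unit burden on consumers = $2.
Market B: pre-tax p* = $66, q* = 116; post-tax q = 110; per-unit burden on consumers = $1.5.
Difference: $2 vs $1.5 → market A is larger by $0.5.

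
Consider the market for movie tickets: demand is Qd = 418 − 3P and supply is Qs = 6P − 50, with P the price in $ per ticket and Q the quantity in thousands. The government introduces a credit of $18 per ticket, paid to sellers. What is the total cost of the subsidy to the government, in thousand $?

Government outlay = $5364 thousand.

Before the subsidy: set 418 − 3P = 6P − 50 → P* = $52, Q* = 262.
With a per-unit subsidy paid to sellers, each receives P + 18 per unit sold, so supply becomes Qs = 6(P + 18) − 50.
New equilibrium: consumers pay $40, sellers receive $58, Q = 298. (Wedge: Pb − Ps = −18.)
Outlay = t · Q = 18 · 298 = $5364.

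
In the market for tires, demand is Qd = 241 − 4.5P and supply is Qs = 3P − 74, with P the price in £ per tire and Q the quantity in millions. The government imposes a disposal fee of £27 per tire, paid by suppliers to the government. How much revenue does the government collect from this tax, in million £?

Tax revenue = £91.8 million.

Without the tax, 241 − 4.5P = 3P − 74 gives 7.5P = 315, so P* = £42 and Q* = 52.
With the tax collected from suppliers, supply shifts: Qs = 3(P − 27) − 74.
Solving gives Q = 3.4 with buyers paying £52.8 and suppliers receiving £25.8 (the £27 wedge).
Revenue = t · Q = 27 · 3.4 = £91.8.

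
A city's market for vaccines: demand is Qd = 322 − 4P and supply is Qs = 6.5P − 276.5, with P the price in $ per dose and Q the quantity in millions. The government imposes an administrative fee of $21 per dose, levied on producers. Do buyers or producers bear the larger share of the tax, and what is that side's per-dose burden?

Before the tax: set 322 − 4P = 6.5P − 276.5 → P* = $57, Q* = 94.
With the tax collected from producers, supply shifts: Qs = 6.5(P − 21) − 276.5.
New equilibrium: buyers pay $70, producers receive $49, Q = 42. (Wedge: Pb − Ps = 21.)
Per-dose burden: buyers $13, producers $8.
Buyers take the larger share because demand is less price-elastic here (demand slope 4 vs supply slope 6.5).
The less price-elastic side of the market bears the larger share of a per-unit tax.

Buyers bear the larger share: $13 per dose.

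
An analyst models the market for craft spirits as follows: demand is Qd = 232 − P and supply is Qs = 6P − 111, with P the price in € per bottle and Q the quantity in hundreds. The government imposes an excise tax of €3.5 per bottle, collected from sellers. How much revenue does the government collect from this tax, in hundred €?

Tax revenue = €630 hundred.

Without the tax, 232 − P = 6P − 111 gives 7P = 343, so P* = €49 and Q* = 183.
With the tax collected from sellers, supply shifts: Qs = 6(P − 3.5) − 111.
New equilibrium: buyers pay €52, sellers receive €48.5, Q = 180. (Wedge: Pb − Ps = 3.5.)
Revenue = t · Q = 3.5 · 180 = €630.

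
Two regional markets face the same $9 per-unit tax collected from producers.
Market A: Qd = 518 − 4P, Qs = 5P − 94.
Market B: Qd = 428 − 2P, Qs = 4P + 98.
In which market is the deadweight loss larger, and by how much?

Market A, by $36.

Market A: pre-tax P* = $68, Q* = 246; post-tax Q = 226; deadweight loss = $90.
Market B: pre-tax P* = $55, Q* = 318; post-tax Q = 306; deadweight loss = $54.
Difference: $90 vs $54 → market A is larger by $36.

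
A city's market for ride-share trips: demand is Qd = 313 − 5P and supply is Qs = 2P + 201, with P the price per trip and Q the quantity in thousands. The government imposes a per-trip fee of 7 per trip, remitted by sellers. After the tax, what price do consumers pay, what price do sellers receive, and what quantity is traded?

Before the tax: set 313 − 5P = 2P + 201 → P* = 16, Q* = 233.
With the tax collected from sellers, supply shifts: Qs = 2(P − 7) + 201.
New equilibrium: consumers pay 18, sellers receive 11, Q = 223. (Wedge: Pb − Ps = 7.)

Consumers pay 18; sellers receive 11; quantity = 223.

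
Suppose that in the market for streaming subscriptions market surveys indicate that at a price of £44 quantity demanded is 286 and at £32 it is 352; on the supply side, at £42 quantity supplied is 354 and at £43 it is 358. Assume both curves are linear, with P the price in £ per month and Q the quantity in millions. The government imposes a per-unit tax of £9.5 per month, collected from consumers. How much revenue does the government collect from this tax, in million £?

Demand slope: (352 − 286)/(32 − 44) = -5.5, so Qd = 528 − 5.5P.
Supply slope: (358 − 354)/(43 − 42) = 4, so Qs = 4P + 186.
Before the tax: set 528 − 5.5P = 4P + 186 → P* = £36, Q* = 330.
With the tax collected from consumers, demand (in seller-price terms) shifts: Qd = 528 − 5.5(P + 9.5).
New equilibrium: consumers pay £40, suppliers receive £30.5, Q = 308. (Wedge: Pb − Ps = 9.5.)
Revenue = t · Q = 9.5 · 308 = £2926.

Tax revenue = £2926 million.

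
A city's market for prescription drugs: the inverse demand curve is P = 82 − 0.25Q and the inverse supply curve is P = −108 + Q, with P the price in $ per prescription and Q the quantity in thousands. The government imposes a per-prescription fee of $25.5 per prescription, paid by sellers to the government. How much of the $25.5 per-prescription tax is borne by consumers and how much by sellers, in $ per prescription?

Inverting to Q(P) form: Qd = 328 − 4P; Qs = P + 108.
Before the tax: set 328 − 4P = P + 108 → P* = $44, Q* = 152.
With the tax collected from sellers, supply shifts: Qs = (P − 25.5) + 108.
New equilibrium: consumers pay $49.1, sellers receive $23.6, Q = 131.6. (Wedge: Pb − Ps = 25.5.)
Burden on consumers: $5.1; on sellers: $20.4. (They sum to $25.5.)
The less price-elastic side of the market bears the larger share of a per-unit tax.

Consumers bear $5.1 per prescription; sellers bear $20.4 per prescription.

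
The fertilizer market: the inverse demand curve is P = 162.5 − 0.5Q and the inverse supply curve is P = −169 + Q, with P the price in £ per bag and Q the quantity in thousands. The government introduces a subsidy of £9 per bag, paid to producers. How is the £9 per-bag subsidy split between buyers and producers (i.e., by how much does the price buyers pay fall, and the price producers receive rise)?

Buyers gain £3 per bag; producers gain £6 per bag.

Inverting to Q(P) form: Qd = 325 − 2P; Qs = P + 169.
Before the subsidy: set 325 − 2P = P + 169 → P* = £52, Q* = 221.
With a per-unit subsidy paid to producers, each receives P + 9 per unit sold, so supply becomes Qs = (P + 9) + 169.
Solving gives Q = 227 with buyers paying £49 and producers receiving £58 (the £9 wedge).
Gain to buyers: £3; to producers: £6. (They sum to £9.)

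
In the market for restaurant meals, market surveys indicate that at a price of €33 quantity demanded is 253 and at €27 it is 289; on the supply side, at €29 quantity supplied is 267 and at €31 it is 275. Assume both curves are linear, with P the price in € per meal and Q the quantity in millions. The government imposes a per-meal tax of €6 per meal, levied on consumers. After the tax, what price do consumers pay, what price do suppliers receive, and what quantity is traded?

Demand slope: (289 − 253)/(27 − 33) = -6, so Qd = 451 − 6P.
Supply slope: (275 − 267)/(31 − 29) = 4, so Qs = 4P + 151.
Without the tax, 451 − 6P = 4P + 151 gives 10P = 300, so P* = €30 and Q* = 271.
With the tax collected from consumers, demand (in seller-price terms) shifts: Qd = 451 − 6(P + 6).
Solving gives Q = 256.6 with consumers paying €32.4 and suppliers receiving €26.4 (the €6 wedge).
The less price-elastic side of the market bears the larger share of a per-unit tax.

Consumers pay €32.4; suppliers receive €26.4; quantity = 256.6.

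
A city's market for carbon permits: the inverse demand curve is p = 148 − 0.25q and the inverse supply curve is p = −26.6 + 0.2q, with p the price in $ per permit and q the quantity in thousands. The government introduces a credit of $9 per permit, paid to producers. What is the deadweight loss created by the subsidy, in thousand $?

Deadweight loss = $90 thousand.

Inverting to q(p) form: qd = 592 − 4p; qs = 5p + 133.
Without the subsidy, 592 − 4p = 5p + 133 gives 9p = 459, so p* = $51 and q* = 388.
With a per-unit subsidy paid to producers, each receives p + 9 per unit sold, so supply becomes qs = 5(p + 9) + 133.
New equilibrium: consumers pay $46, producers receive $55, q = 408. (Wedge: pb − ps = −9.)
Quantity rises by |ΔQ| = |388 − 408| = 20.
DWL = ½ · t · |ΔQ| = ½ · 9 · 20 = $90.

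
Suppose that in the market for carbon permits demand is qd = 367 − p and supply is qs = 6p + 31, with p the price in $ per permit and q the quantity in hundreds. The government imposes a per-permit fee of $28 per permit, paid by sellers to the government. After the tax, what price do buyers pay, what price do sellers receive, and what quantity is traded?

Without the tax, 367 − p = 6p + 31 gives 7p = 336, so p* = $48 and q* = 319.
With the tax collected from sellers, supply shifts: qs = 6(p − 28) + 31.
Solving gives q = 295 with buyers paying $72 and sellers receiving $44 (the $28 wedge).
The less price-elastic side of the market bears the larger share of a per-unit tax.

Buyers pay $72; sellers receive $44; quantity = 295.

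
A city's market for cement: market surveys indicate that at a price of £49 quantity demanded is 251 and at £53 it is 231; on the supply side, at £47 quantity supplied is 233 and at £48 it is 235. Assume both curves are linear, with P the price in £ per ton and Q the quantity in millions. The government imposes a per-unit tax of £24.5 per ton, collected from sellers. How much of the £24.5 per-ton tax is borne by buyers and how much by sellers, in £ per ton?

Demand slope: (231 − 251)/(53 − 49) = -5, so Qd = 496 − 5P.
Supply slope: (235 − 233)/(48 − 47) = 2, so Qs = 2P + 139.
Before the tax: set 496 − 5P = 2P + 139 → P* = £51, Q* = 241.
With the tax collected from sellers, supply shifts: Qs = 2(P − 24.5) + 139.
Solving gives Q = 206 with buyers paying £58 and sellers receiving £33.5 (the £24.5 wedge).
Burden on buyers: £7; on sellers: £17.5. (They sum to £24.5.)
The less price-elastic side of the market bears the larger share of a per-unit tax.

Buyers bear £7 per ton; sellers bear £17.5 per ton.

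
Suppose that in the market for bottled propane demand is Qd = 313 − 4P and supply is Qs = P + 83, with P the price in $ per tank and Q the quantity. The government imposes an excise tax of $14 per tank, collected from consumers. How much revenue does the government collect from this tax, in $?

Before the tax: set 313 − 4P = P + 83 → P* = $46, Q* = 129.
With the tax collected from consumers, demand (in seller-price terms) shifts: Qd = 313 − 4(P + 14).
New equilibrium: consumers pay $48.8, producers receive $34.8, Q = 117.8. (Wedge: Pb − Ps = 14.)
Revenue = t · Q = 14 · 117.8 = $1649.2.

Tax revenue = $1649.2.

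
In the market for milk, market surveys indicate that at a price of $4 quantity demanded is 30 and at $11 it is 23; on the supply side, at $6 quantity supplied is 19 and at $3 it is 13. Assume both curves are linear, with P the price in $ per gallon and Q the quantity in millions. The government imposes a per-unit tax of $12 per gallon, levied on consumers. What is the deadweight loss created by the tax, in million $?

Deadweight loss = $48 million.

Demand slope: (23 − 30)/(11 − 4) = -1, so Qd = 34 − P.
Supply slope: (13 − 19)/(3 − 6) = 2, so Qs = 2P + 7.
Without the tax, 34 − P = 2P + 7 gives 3P = 27, so P* = $9 and Q* = 25.
With the tax collected from consumers, demand (in seller-price terms) shifts: Qd = 34 − (P + 12).
Solving gives Q = 17 with consumers paying $17 and suppliers receiving $5 (the $12 wedge).
Quantity falls by |ΔQ| = |25 − 17| = 8.
DWL = ½ · t · |ΔQ| = ½ · 12 · 8 = $48.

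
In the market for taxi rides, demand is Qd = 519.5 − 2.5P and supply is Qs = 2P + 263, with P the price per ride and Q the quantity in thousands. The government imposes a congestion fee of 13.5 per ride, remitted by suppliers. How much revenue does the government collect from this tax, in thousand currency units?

Without the tax, 519.5 − 2.5P = 2P + 263 gives 4.5P = 256.5, so P* = 57 and Q* = 377.
With the tax collected from suppliers, supply shifts: Qs = 2(P − 13.5) + 263.
New equilibrium: buyers pay 63, suppliers receive 49.5, Q = 362. (Wedge: Pb − Ps = 13.5.)
Revenue = t · Q = 13.5 · 362 = 4887.

Tax revenue = 4887 thousand.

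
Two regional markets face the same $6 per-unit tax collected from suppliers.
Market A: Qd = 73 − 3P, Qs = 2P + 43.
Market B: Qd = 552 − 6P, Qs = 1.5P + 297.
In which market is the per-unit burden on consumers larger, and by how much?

Market A, by $1.2.

Market A: pre-tax P* = $6, Q* = 55; post-tax Q = 47.8; per-unit burden on consumers = $2.4.
Market B: pre-tax P* = $34, Q* = 348; post-tax Q = 340.8; per-unit burden on consumers = $1.2.
Difference: $2.4 vs $1.2 → market A is larger by $1.2.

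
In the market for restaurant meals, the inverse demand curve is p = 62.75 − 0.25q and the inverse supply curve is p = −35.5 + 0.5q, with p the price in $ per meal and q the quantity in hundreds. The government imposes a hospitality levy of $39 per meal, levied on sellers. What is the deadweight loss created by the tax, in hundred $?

Deadweight loss = $1014 hundred.

Rewrite in direct form: qd = 251 − 4p and qs = 2p + 71.
Before the tax: set 251 − 4p = 2p + 71 → p* = $30, q* = 131.
With the tax collected from sellers, supply shifts: qs = 2(p − 39) + 71.
New equilibrium: consumers pay $43, sellers receive $4, q = 79. (Wedge: pb − ps = 39.)
Quantity falls by |ΔQ| = |131 − 79| = 52.
DWL = ½ · t · |ΔQ| = ½ · 39 · 52 = $1014.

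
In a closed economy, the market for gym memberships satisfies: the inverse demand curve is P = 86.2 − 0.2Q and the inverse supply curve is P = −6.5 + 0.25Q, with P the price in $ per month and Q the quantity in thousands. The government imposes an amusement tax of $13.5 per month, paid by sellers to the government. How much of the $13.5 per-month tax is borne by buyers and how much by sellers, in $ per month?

Buyers bear $6 per month; sellers bear $7.5 per month.

Inverting to Q(P) form: Qd = 431 − 5P; Qs = 4P + 26.
Before the tax: set 431 − 5P = 4P + 26 → P* = $45, Q* = 206.
With the tax collected from sellers, supply shifts: Qs = 4(P − 13.5) + 26.
Solving gives Q = 176 with buyers paying $51 and sellers receiving $37.5 (the $13.5 wedge).
Burden on buyers: $6; on sellers: $7.5. (They sum to $13.5.)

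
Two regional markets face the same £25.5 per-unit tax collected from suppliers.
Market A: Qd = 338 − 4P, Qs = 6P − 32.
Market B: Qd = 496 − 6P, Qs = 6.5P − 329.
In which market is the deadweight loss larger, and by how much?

Market B, by £234.09.

Market A: pre-tax P* = £37, Q* = 190; post-tax Q = 128.8; deadweight loss = £780.3.
Market B: pre-tax P* = £66, Q* = 100; post-tax Q = 20.44; deadweight loss = £1014.39.
Difference: £780.3 vs £1014.39 → market B is larger by £234.09.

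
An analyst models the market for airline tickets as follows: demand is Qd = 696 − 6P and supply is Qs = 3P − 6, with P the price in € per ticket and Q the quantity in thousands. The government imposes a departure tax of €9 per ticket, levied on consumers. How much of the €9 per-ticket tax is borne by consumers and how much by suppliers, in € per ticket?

Before the tax: set 696 − 6P = 3P − 6 → P* = €78, Q* = 228.
With the tax collected from consumers, demand (in seller-price terms) shifts: Qd = 696 − 6(P + 9).
New equilibrium: consumers pay €81, suppliers receive €72, Q = 210. (Wedge: Pb − Ps = 9.)
Burden on consumers: €3; on suppliers: €6. (They sum to €9.)

Consumers bear €3 per ticket; suppliers bear €6 per ticket.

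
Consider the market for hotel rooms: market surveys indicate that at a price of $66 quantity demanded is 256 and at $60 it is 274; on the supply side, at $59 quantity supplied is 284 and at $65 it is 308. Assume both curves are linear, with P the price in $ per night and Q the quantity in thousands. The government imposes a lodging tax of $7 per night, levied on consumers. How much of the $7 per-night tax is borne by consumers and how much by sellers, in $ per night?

Demand slope: (274 − 256)/(60 − 66) = -3, so Qd = 454 − 3P.
Supply slope: (308 − 284)/(65 − 59) = 4, so Qs = 4P + 48.
Before the tax: set 454 − 3P = 4P + 48 → P* = $58, Q* = 280.
With the tax collected from consumers, demand (in seller-price terms) shifts: Qd = 454 − 3(P + 7).
Solving gives Q = 268 with consumers paying $62 and sellers receiving $55 (the $7 wedge).
Burden on consumers: $4; on sellers: $3. (They sum to $7.)
The less price-elastic side of the market bears the larger share of a per-unit tax.

Consumers bear $4 per night; sellers bear $3 per night.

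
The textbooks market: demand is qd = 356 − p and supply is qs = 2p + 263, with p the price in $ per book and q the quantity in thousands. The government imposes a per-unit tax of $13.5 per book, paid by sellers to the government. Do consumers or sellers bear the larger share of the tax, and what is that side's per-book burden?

Before the tax: set 356 − p = 2p + 263 → p* = $31, q* = 325.
With the tax collected from sellers, supply shifts: qs = 2(p − 13.5) + 263.
New equilibrium: consumers pay $40, sellers receive $26.5, q = 316. (Wedge: pb − ps = 13.5.)
Per-book burden: consumers $9, sellers $4.5.
Consumers take the larger share because demand is less price-elastic here (demand slope 1 vs supply slope 2).

Consumers bear the larger share: $9 per book.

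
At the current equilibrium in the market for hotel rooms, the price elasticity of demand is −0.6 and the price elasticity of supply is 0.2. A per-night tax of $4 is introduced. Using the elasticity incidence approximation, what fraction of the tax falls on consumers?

Incidence ratio: consumers' share ≈ εs / (εs + |εd|) = 0.2 / (0.2 + 0.6) = 0.25.
Supply is the less elastic side, so consumers bear the smaller share.

Consumers' share ≈ 0.25.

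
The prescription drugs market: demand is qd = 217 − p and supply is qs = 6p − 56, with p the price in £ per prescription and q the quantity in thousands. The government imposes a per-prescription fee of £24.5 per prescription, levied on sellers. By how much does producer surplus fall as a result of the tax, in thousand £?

Producer surplus falls by £586.25 thousand.

Without the tax, 217 − p = 6p − 56 gives 7p = 273, so p* = £39 and q* = 178.
With the tax collected from sellers, supply shifts: qs = 6(p − 24.5) − 56.
New equilibrium: buyers pay £60, sellers receive £35.5, q = 157. (Wedge: pb − ps = 24.5.)
ΔPS is the trapezoid between Q = 157 and Q = 178 of height £3.5: ½ · (178 + 157) · 3.5 = £586.25.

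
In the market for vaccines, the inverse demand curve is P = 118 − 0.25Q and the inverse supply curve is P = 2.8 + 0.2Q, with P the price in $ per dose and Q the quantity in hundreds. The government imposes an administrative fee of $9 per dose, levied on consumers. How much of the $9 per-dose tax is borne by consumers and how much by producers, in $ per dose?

Consumers bear $5 per dose; producers bear $4 per dose.

Rewrite in direct form: Qd = 472 − 4P and Qs = 5P − 14.
Before the tax: set 472 − 4P = 5P − 14 → P* = $54, Q* = 256.
With the tax collected from consumers, demand (in seller-price terms) shifts: Qd = 472 − 4(P + 9).
New equilibrium: consumers pay $59, producers receive $50, Q = 236. (Wedge: Pb − Ps = 9.)
Burden on consumers: $5; on producers: $4. (They sum to $9.)
The less price-elastic side of the market bears the larger share of a per-unit tax.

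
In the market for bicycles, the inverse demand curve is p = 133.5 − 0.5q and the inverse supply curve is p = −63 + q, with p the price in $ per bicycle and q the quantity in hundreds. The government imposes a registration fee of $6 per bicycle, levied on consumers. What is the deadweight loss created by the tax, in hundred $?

Deadweight loss = $12 hundred.

Inverting to q(p) form: qd = 267 − 2p; qs = p + 63.
Without the tax, 267 − 2p = p + 63 gives 3p = 204, so p* = $68 and q* = 131.
With the tax collected from consumers, demand (in seller-price terms) shifts: qd = 267 − 2(p + 6).
New equilibrium: consumers pay $70, suppliers receive $64, q = 127. (Wedge: pb − ps = 6.)
Quantity falls by |ΔQ| = |131 − 127| = 4.
DWL = ½ · t · |ΔQ| = ½ · 6 · 4 = $12.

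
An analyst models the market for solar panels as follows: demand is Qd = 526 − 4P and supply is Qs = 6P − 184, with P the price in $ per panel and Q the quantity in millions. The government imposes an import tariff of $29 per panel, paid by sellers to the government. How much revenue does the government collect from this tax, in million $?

Without the tax, 526 − 4P = 6P − 184 gives 10P = 710, so P* = $71 and Q* = 242.
With the tax collected from sellers, supply shifts: Qs = 6(P − 29) − 184.
New equilibrium: buyers pay $88.4, sellers receive $59.4, Q = 172.4. (Wedge: Pb − Ps = 29.)
Revenue = t · Q = 29 · 172.4 = $4999.6.

Tax revenue = $4999.6 million.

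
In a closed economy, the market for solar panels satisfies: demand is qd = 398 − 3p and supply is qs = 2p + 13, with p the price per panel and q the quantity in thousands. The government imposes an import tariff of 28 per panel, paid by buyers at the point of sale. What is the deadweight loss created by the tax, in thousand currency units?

Before the tax: set 398 − 3p = 2p + 13 → p* = 77, q* = 167.
With the tax collected from buyers, demand (in seller-price terms) shifts: qd = 398 − 3(p + 28).
New equilibrium: buyers pay 88.2, producers receive 60.2, q = 133.4. (Wedge: pb − ps = 28.)
Quantity falls by |ΔQ| = |167 − 133.4| = 33.6.
DWL = ½ · t · |ΔQ| = ½ · 28 · 33.6 = 470.4.

Deadweight loss = 470.4 thousand.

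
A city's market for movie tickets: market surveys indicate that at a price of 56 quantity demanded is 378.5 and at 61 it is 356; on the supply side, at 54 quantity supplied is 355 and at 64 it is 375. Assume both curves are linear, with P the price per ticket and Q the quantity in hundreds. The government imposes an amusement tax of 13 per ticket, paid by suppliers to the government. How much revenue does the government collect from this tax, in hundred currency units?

Tax revenue = 4511 hundred.

Demand slope: (356 − 378.5)/(61 − 56) = -4.5, so Qd = 630.5 − 4.5P.
Supply slope: (375 − 355)/(64 − 54) = 2, so Qs = 2P + 247.
Before the tax: set 630.5 − 4.5P = 2P + 247 → P* = 59, Q* = 365.
With the tax collected from suppliers, supply shifts: Qs = 2(P − 13) + 247.
Solving gives Q = 347 with consumers paying 63 and suppliers receiving 50 (the 13 wedge).
Revenue = t · Q = 13 · 347 = 4511.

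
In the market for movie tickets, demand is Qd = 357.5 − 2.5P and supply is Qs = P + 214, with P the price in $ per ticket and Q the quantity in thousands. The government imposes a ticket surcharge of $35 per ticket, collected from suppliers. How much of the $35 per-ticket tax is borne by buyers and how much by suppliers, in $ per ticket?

Buyers bear $10 per ticket; suppliers bear $25 per ticket.

Without the tax, 357.5 − 2.5P = P + 214 gives 3.5P = 143.5, so P* = $41 and Q* = 255.
With the tax collected from suppliers, supply shifts: Qs = (P − 35) + 214.
New equilibrium: buyers pay $51, suppliers receive $16, Q = 230. (Wedge: Pb − Ps = 35.)
Burden on buyers: $10; on suppliers: $25. (They sum to $35.)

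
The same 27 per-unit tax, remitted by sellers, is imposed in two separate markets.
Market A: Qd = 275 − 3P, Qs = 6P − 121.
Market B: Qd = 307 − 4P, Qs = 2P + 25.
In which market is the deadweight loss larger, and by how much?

Market A, by 243.

Market A: pre-tax P* = 44, Q* = 143; post-tax Q = 89; deadweight loss = 729.
Market B: pre-tax P* = 47, Q* = 119; post-tax Q = 83; deadweight loss = 486.
Difference: 729 vs 486 → market A is larger by 243.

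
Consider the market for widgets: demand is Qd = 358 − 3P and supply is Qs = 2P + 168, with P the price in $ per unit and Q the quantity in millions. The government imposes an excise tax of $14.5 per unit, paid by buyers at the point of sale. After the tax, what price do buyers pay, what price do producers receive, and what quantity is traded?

Buyers pay $43.8; producers receive $29.3; quantity = 226.6.

Before the tax: set 358 − 3P = 2P + 168 → P* = $38, Q* = 244.
With the tax collected from buyers, demand (in seller-price terms) shifts: Qd = 358 − 3(P + 14.5).
Solving gives Q = 226.6 with buyers paying $43.8 and producers receiving $29.3 (the $14.5 wedge).
The less price-elastic side of the market bears the larger share of a per-unit tax.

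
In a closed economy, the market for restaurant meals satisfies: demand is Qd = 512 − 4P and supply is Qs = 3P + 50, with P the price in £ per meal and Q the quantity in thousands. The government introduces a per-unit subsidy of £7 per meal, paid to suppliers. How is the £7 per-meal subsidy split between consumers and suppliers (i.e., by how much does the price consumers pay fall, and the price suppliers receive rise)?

Consumers gain £3 per meal; suppliers gain £4 per meal.

Before the subsidy: set 512 − 4P = 3P + 50 → P* = £66, Q* = 248.
With a per-unit subsidy paid to suppliers, each receives P + 7 per unit sold, so supply becomes Qs = 3(P + 7) + 50.
New equilibrium: consumers pay £63, suppliers receive £70, Q = 260. (Wedge: Pb − Ps = −7.)
Gain to consumers: £3; to suppliers: £4. (They sum to £7.)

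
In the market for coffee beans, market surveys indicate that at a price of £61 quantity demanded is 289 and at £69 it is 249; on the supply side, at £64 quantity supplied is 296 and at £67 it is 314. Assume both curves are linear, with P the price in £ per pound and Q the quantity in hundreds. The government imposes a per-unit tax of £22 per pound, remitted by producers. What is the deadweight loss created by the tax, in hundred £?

Deadweight loss = £660 hundred.

Demand slope: (249 − 289)/(69 − 61) = -5, so Qd = 594 − 5P.
Supply slope: (314 − 296)/(67 − 64) = 6, so Qs = 6P − 88.
Before the tax: set 594 − 5P = 6P − 88 → P* = £62, Q* = 284.
With the tax collected from producers, supply shifts: Qs = 6(P − 22) − 88.
Solving gives Q = 224 with buyers paying £74 and producers receiving £52 (the £22 wedge).
Quantity falls by |ΔQ| = |284 − 224| = 60.
DWL = ½ · t · |ΔQ| = ½ · 22 · 60 = £660.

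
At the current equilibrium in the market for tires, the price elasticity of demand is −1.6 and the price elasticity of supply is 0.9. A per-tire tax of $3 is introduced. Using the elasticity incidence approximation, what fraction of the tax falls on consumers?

Incidence ratio: consumers' share ≈ εs / (εs + |εd|) = 0.9 / (0.9 + 1.6) = 0.36.
Supply is the less elastic side, so consumers bear the smaller share.

Consumers' share ≈ 0.36.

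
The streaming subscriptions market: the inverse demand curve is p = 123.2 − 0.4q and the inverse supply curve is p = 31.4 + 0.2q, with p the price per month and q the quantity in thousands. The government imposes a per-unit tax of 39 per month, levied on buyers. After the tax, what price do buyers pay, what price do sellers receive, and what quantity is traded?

Rewrite in direct form: qd = 308 − 2.5p and qs = 5p − 157.
Without the tax, 308 − 2.5p = 5p − 157 gives 7.5p = 465, so p* = 62 and q* = 153.
With the tax collected from buyers, demand (in seller-price terms) shifts: qd = 308 − 2.5(p + 39).
Solving gives q = 88 with buyers paying 88 and sellers receiving 49 (the 39 wedge).

Buyers pay 88; sellers receive 49; quantity = 88.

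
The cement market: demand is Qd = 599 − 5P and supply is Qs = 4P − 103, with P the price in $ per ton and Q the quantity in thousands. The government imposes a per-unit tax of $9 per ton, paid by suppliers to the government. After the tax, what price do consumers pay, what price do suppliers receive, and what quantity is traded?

Consumers pay $82; suppliers receive $73; quantity = 189.

Without the tax, 599 − 5P = 4P − 103 gives 9P = 702, so P* = $78 and Q* = 209.
With the tax collected from suppliers, supply shifts: Qs = 4(P − 9) − 103.
Solving gives Q = 189 with consumers paying $82 and suppliers receiving $73 (the $9 wedge).
The less price-elastic side of the market bears the larger share of a per-unit tax.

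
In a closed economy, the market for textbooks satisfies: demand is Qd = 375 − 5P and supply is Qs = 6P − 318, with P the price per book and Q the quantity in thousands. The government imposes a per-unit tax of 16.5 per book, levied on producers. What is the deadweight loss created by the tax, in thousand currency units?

Without the tax, 375 − 5P = 6P − 318 gives 11P = 693, so P* = 63 and Q* = 60.
With the tax collected from producers, supply shifts: Qs = 6(P − 16.5) − 318.
Solving gives Q = 15 with consumers paying 72 and producers receiving 55.5 (the 16.5 wedge).
Quantity falls by |ΔQ| = |60 − 15| = 45.
DWL = ½ · t · |ΔQ| = ½ · 16.5 · 45 = 371.25.

Deadweight loss = 371.25 thousand.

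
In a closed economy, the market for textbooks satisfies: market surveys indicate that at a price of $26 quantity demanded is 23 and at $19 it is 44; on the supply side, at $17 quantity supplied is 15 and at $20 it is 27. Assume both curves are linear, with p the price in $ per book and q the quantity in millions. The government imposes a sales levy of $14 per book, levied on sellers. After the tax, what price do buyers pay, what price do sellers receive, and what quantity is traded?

Demand slope: (44 − 23)/(19 − 26) = -3, so qd = 101 − 3p.
Supply slope: (27 − 15)/(20 − 17) = 4, so qs = 4p − 53.
Before the tax: set 101 − 3p = 4p − 53 → p* = $22, q* = 35.
With the tax collected from sellers, supply shifts: qs = 4(p − 14) − 53.
Solving gives q = 11 with buyers paying $30 and sellers receiving $16 (the $14 wedge).
The less price-elastic side of the market bears the larger share of a per-unit tax.

Buyers pay $30; sellers receive $16; quantity = 11.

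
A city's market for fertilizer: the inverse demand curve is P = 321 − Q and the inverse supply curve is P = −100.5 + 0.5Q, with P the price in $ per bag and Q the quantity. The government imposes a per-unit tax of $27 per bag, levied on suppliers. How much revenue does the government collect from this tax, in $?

Tax revenue = $7101.

Inverting to Q(P) form: Qd = 321 − P; Qs = 2P + 201.
Before the tax: set 321 − P = 2P + 201 → P* = $40, Q* = 281.
With the tax collected from suppliers, supply shifts: Qs = 2(P − 27) + 201.
Solving gives Q = 263 with buyers paying $58 and suppliers receiving $31 (the $27 wedge).
Revenue = t · Q = 27 · 263 = $7101.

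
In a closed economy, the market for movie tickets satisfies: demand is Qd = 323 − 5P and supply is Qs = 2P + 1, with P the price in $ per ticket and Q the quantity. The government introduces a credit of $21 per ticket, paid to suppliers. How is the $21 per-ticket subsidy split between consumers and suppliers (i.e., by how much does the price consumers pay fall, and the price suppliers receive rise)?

Without the subsidy, 323 − 5P = 2P + 1 gives 7P = 322, so P* = $46 and Q* = 93.
With a per-unit subsidy paid to suppliers, each receives P + 21 per unit sold, so supply becomes Qs = 2(P + 21) + 1.
Solving gives Q = 123 with consumers paying $40 and suppliers receiving $61 (the $21 wedge).
Gain to consumers: $6; to suppliers: $15. (They sum to $21.)

Consumers gain $6 per ticket; suppliers gain $15 per ticket.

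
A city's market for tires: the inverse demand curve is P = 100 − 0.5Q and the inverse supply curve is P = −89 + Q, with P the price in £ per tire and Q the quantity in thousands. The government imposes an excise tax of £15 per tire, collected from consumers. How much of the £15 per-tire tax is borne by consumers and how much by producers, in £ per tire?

Rewrite in direct form: Qd = 200 − 2P and Qs = P + 89.
Without the tax, 200 − 2P = P + 89 gives 3P = 111, so P* = £37 and Q* = 126.
With the tax collected from consumers, demand (in seller-price terms) shifts: Qd = 200 − 2(P + 15).
Solving gives Q = 116 with consumers paying £42 and producers receiving £27 (the £15 wedge).
Burden on consumers: £5; on producers: £10. (They sum to £15.)
The less price-elastic side of the market bears the larger share of a per-unit tax.

Consumers bear £5 per tire; producers bear £10 per tire.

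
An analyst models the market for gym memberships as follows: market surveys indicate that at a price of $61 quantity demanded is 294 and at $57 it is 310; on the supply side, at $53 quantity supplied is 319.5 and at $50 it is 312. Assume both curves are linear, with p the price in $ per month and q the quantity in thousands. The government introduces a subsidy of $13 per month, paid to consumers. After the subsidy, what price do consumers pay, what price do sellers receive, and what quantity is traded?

Demand slope: (310 − 294)/(57 − 61) = -4, so qd = 538 − 4p.
Supply slope: (312 − 319.5)/(50 − 53) = 2.5, so qs = 2.5p + 187.
Without the subsidy, 538 − 4p = 2.5p + 187 gives 6.5p = 351, so p* = $54 and q* = 322.
With a per-unit subsidy paid to consumers, each effectively pays p − 13, so demand becomes qd = 538 − 4(p − 13).
New equilibrium: consumers pay $49, sellers receive $62, q = 342. (Wedge: pb − ps = −13.)

Consumers pay $49; sellers receive $62; quantity = 342.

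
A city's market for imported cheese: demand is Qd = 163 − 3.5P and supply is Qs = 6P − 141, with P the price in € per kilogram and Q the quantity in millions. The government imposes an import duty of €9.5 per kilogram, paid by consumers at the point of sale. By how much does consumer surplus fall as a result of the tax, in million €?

Without the tax, 163 − 3.5P = 6P − 141 gives 9.5P = 304, so P* = €32 and Q* = 51.
With the tax collected from consumers, demand (in seller-price terms) shifts: Qd = 163 − 3.5(P + 9.5).
New equilibrium: consumers pay €38, sellers receive €28.5, Q = 30. (Wedge: Pb − Ps = 9.5.)
ΔCS is the trapezoid between Q = 30 and Q = 51 of height €6: ½ · (51 + 30) · 6 = €243.

Consumer surplus falls by €243 million.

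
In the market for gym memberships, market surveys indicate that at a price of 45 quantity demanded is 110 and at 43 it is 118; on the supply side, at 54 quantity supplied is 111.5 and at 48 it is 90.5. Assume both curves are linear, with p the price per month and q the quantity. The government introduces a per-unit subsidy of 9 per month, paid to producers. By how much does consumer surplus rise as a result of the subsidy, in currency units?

Consumer surplus rises by 430.08.

Demand slope: (118 − 110)/(43 − 45) = -4, so qd = 290 − 4p.
Supply slope: (90.5 − 111.5)/(48 − 54) = 3.5, so qs = 3.5p − 77.5.
Before the subsidy: set 290 − 4p = 3.5p − 77.5 → p* = 49, q* = 94.
With a per-unit subsidy paid to producers, each receives p + 9 per unit sold, so supply becomes qs = 3.5(p + 9) − 77.5.
Solving gives q = 110.8 with buyers paying 44.8 and producers receiving 53.8 (the 9 wedge).
ΔCS is the trapezoid between Q = 110.8 and Q = 94 of height 4.2: ½ · (94 + 110.8) · 4.2 = 430.08.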